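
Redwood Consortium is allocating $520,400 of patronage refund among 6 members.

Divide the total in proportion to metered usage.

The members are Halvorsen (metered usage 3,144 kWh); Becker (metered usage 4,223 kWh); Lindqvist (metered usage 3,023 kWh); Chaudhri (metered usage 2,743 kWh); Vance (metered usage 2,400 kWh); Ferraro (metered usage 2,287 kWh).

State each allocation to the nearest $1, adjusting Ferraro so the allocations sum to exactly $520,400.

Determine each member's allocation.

Halvorsen: $91,815 | Becker: $123,325 | Lindqvist: $88,281 | Chaudhri: $80,104 | Vance: $70,088 | Ferraro: $66,787

Metered usage total: 17,820.
Raw shares: Halvorsen 3,144/17,820 × $520,400 = 91,814.68; Becker 4,223/17,820 × $520,400 = 123,324.87; Lindqvist 3,023/17,820 × $520,400 = 88,281.10; Chaudhri 2,743/17,820 × $520,400 = 80,104.22; Vance 2,400/17,820 × $520,400 = 70,087.54; Ferraro 2,287/17,820 × $520,400 = 66,787.59.
After rounding ($1): Halvorsen $91,815; Becker $123,325; Lindqvist $88,281; Chaudhri $80,104; Vance $70,088; Ferraro $66,788. Sum = $520,401.
Difference $520,400 − $520,401 = −$1 applied to Ferraro: Ferraro becomes $66,787.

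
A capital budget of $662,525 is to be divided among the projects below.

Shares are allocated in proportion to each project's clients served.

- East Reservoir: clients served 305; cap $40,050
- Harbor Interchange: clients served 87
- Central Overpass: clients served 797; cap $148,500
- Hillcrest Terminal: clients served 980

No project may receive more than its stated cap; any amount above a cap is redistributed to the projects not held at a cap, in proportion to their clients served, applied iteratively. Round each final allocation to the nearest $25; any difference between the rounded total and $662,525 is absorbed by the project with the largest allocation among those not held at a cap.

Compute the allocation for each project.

Clients served total: 2,169.
Unconstrained shares: East Reservoir 93,162.81; Harbor Interchange 26,574.31; Central Overpass 243,445.10; Hillcrest Terminal 299,342.78.
Capped: East Reservoir ($40,050), Central Overpass ($148,500); balance $473,975 reallocated over remaining clients served 1,067.
Redistributed shares: Harbor Interchange 38,646.51 → $38,650; Hillcrest Terminal 435,328.49 → $435,325.

East Reservoir: $40,050 · Harbor Interchange: $38,650 · Central Overpass: $148,500 · Hillcrest Terminal: $435,325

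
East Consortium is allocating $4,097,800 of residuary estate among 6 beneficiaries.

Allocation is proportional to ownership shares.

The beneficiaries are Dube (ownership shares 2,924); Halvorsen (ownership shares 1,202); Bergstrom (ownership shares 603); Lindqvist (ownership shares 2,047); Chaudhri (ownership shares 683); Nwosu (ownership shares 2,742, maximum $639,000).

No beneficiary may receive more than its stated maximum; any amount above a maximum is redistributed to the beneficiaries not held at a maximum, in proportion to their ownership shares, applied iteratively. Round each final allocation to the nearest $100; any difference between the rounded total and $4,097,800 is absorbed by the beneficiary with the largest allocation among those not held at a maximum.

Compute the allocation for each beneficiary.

Dube: $1,355,900 | Halvorsen: $557,400 | Bergstrom: $279,600 | Lindqvist: $949,200 | Chaudhri: $316,700 | Nwosu: $639,000

Sum of ownership shares: 10,201.
Unconstrained shares: Dube 1,174,587.51; Halvorsen 482,850.27; Bergstrom 242,228.55; Lindqvist 822,291.60; Chaudhri 274,365.00; Nwosu 1,101,477.07.
Cap binds for Nwosu ($639,000); balance $3,458,800 reallocated over remaining ownership shares 7,459.
Redistributed shares: Dube 1,355,882.99 → $1,355,900; Halvorsen 557,377.34 → $557,400; Bergstrom 279,616.09 → $279,600; Lindqvist 949,210.83 → $949,200; Chaudhri 316,712.75 → $316,700.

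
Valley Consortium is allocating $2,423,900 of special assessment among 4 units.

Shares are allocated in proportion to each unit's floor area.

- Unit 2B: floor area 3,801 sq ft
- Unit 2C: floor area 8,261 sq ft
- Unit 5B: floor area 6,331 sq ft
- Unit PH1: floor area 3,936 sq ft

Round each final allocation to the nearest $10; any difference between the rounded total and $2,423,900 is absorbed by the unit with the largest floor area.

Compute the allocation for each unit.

Unit 2B: $412,610 · Unit 2C: $896,770 · Unit 5B: $687,250 · Unit PH1: $427,270

Sum of floor area: 22,329.
Raw shares: Unit 2B 3,801/22,329 × $2,423,900 = 412,613.37; Unit 2C 8,261/22,329 × $2,423,900 = 896,763.76; Unit 5B 6,331/22,329 × $2,423,900 = 687,254.73; Unit PH1 3,936/22,329 × $2,423,900 = 427,268.14.
Rounded to nearest $10: Unit 2B $412,610; Unit 2C $896,760; Unit 5B $687,250; Unit PH1 $427,270. Sum = $2,423,890.
Difference $2,423,900 − $2,423,890 = +$10 applied to largest floor area (Unit 2C): Unit 2C becomes $896,770.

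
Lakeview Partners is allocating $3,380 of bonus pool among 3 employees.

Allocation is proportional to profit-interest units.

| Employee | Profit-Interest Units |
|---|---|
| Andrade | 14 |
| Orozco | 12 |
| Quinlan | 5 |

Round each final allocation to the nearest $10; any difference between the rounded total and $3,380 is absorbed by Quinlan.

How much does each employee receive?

Andrade: $1,530 | Orozco: $1,310 | Quinlan: $540

Total profit-interest units = 31.
Raw shares: Andrade 14/31 × $3,380 = 1,526.45; Orozco 12/31 × $3,380 = 1,308.39; Quinlan 5/31 × $3,380 = 545.16.
Rounded to nearest $10: Andrade $1,530; Orozco $1,310; Quinlan $550. Sum = $3,390.
Difference $3,380 − $3,390 = −$10 applied to Quinlan: Quinlan becomes $540.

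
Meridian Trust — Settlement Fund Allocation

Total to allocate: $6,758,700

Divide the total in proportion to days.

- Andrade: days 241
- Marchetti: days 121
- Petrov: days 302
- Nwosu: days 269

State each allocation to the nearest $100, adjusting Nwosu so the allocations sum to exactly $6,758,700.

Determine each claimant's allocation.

Andrade: $1,745,800 · Marchetti: $876,500 · Petrov: $2,187,700 · Nwosu: $1,948,700

Total days = 933.
Proportional shares: Andrade 241/933 × $6,758,700 = 1,745,816.40; Marchetti 121/933 × $6,758,700 = 876,530.23; Petrov 302/933 × $6,758,700 = 2,187,703.54; Nwosu 269/933 × $6,758,700 = 1,948,649.84.
After rounding ($100): Andrade $1,745,800; Marchetti $876,500; Petrov $2,187,700; Nwosu $1,948,600. Sum = $6,758,600.
Difference $6,758,700 − $6,758,600 = +$100 applied to Nwosu: Nwosu becomes $1,948,700.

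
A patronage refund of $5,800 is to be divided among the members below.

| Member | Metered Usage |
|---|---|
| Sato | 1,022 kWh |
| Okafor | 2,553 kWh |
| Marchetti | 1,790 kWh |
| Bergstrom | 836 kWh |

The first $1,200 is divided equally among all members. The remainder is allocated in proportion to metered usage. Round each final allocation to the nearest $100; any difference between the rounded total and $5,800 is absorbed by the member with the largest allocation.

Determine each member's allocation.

Sato: $1,100; Okafor: $2,200; Marchetti: $1,600; Bergstrom: $900

$1,200 shared equally gives $300 per member.
Remainder $4,600 by metered usage (total 6,201): Sato 758.14 → $800; Okafor 1,893.86 → $1,900; Marchetti 1,327.85 → $1,300; Bergstrom 620.16 → $600.
Totals: Sato $300 + $800 = $1,100; Okafor $300 + $1,900 = $2,200; Marchetti $300 + $1,300 = $1,600; Bergstrom $300 + $600 = $900.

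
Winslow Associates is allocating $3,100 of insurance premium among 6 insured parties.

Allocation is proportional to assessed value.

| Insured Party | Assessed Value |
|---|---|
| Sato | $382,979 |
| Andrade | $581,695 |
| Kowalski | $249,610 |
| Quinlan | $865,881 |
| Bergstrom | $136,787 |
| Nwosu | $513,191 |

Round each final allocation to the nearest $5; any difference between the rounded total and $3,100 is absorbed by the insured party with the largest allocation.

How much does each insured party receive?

Sum of assessed value: 2,730,143.
Proportional shares: Sato 382,979/2,730,143 × $3,100 = 434.86; Andrade 581,695/2,730,143 × $3,100 = 660.50; Kowalski 249,610/2,730,143 × $3,100 = 283.43; Quinlan 865,881/2,730,143 × $3,100 = 983.18; Bergstrom 136,787/2,730,143 × $3,100 = 155.32; Nwosu 513,191/2,730,143 × $3,100 = 582.71.
Rounded to nearest $5: Sato $435; Andrade $660; Kowalski $285; Quinlan $985; Bergstrom $155; Nwosu $585. Sum = $3,105.
Difference $3,100 − $3,105 = −$5 applied to largest allocation (Quinlan): Quinlan becomes $980.

Sato: $435 | Andrade: $660 | Kowalski: $285 | Quinlan: $980 | Bergstrom: $155 | Nwosu: $585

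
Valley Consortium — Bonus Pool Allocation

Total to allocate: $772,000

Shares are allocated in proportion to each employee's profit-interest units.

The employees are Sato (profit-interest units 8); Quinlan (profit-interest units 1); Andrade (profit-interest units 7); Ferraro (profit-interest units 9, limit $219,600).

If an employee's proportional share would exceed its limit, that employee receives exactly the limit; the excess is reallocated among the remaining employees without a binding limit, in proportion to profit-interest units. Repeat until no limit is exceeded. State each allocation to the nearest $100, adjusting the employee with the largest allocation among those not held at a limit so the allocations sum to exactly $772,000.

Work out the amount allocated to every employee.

Sato: $276,200 | Quinlan: $34,500 | Andrade: $241,700 | Ferraro: $219,600

Total profit-interest units = 25.
Proportional shares (ignoring caps): Sato 247,040.00; Quinlan 30,880.00; Andrade 216,160.00; Ferraro 277,920.00.
Held at cap: Ferraro ($219,600); residual $552,400 reallocated over remaining profit-interest units 16.
Redistributed shares: Sato 276,200.00 → $276,200; Quinlan 34,525.00 → $34,500; Andrade 241,675.00 → $241,700.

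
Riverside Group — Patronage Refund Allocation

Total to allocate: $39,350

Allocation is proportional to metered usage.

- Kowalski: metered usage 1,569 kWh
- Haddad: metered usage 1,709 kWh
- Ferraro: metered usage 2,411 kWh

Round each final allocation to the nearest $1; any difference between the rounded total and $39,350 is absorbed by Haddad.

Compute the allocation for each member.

Kowalski: $10,853 | Haddad: $11,820 | Ferraro: $16,677

Sum of metered usage: 5,689.
Raw shares: Kowalski 1,569/5,689 × $39,350 = 10,852.55; Haddad 1,709/5,689 × $39,350 = 11,820.91; Ferraro 2,411/5,689 × $39,350 = 16,676.54.
At nearest $1: Kowalski $10,853; Haddad $11,821; Ferraro $16,677. Sum = $39,351.
Difference $39,350 − $39,351 = −$1 applied to Haddad: Haddad becomes $11,820.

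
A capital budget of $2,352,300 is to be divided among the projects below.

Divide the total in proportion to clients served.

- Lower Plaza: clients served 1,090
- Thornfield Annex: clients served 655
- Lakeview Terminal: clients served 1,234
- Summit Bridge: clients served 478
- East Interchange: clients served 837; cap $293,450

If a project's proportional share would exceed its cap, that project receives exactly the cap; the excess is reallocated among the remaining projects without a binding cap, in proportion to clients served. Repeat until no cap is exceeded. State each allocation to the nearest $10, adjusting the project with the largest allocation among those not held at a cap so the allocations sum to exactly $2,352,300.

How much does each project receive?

Lower Plaza: $649,160; Thornfield Annex: $390,090; Lakeview Terminal: $734,920; Summit Bridge: $284,680; East Interchange: $293,450

Clients served total: 4,294.
Proportional shares (ignoring caps): Lower Plaza 597,113.88; Thornfield Annex 358,816.14; Lakeview Terminal 675,998.65; Summit Bridge 261,853.61; East Interchange 458,517.72.
Capped: East Interchange ($293,450); balance $2,058,850 reallocated over remaining clients served 3,457.
Shares after redistribution: Lower Plaza 649,160.11 → $649,160; Thornfield Annex 390,091.63 → $390,090; Lakeview Terminal 734,920.71 → $734,920; Summit Bridge 284,677.55 → $284,680.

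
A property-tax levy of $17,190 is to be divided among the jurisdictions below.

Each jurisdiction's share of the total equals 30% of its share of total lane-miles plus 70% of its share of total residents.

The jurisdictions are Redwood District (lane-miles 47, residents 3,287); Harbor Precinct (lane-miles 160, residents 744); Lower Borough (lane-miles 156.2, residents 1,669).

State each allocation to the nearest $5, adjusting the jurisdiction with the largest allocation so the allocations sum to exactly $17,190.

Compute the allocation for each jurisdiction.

Lane-miles total 363.2; residents total 5,700.
Blended shares (30% lane-miles + 70% residents): Redwood District 0.4425; Harbor Precinct 0.2235; Lower Borough 0.3340.
Raw shares: Redwood District 7,606.37; Harbor Precinct 3,842.43; Lower Borough 5,741.20.
At nearest $5: Redwood District $7,605; Harbor Precinct $3,840; Lower Borough $5,740. Sum = $17,185.
Difference $17,190 − $17,185 = +$5 applied to largest allocation (Redwood District): Redwood District becomes $7,610.

Redwood District: $7,610; Harbor Precinct: $3,840; Lower Borough: $5,740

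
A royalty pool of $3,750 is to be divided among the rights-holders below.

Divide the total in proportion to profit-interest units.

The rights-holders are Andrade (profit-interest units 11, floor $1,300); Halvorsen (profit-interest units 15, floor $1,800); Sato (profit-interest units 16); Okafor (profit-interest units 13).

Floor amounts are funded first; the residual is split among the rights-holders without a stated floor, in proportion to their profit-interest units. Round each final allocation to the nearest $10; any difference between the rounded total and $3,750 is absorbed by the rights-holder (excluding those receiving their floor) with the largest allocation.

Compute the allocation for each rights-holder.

Guaranteed amounts: Andrade $1,300; Halvorsen $1,800. Residual $650.
Residual split over remaining profit-interest units 29: Sato 358.62 → $360; Okafor 291.38 → $290.

Andrade: $1,300 · Halvorsen: $1,800 · Sato: $360 · Okafor: $290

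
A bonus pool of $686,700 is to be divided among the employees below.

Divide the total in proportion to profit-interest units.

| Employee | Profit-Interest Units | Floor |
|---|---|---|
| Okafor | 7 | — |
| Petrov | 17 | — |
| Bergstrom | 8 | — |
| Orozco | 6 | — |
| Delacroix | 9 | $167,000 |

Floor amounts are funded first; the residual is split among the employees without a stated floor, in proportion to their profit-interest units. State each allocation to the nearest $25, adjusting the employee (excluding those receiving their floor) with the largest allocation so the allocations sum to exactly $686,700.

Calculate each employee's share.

Okafor: $95,725 · Petrov: $232,525 · Bergstrom: $109,400 · Orozco: $82,050 · Delacroix: $167,000

Fund the minimums — Delacroix $167,000. Residual $519,700.
Residual split over remaining profit-interest units 38: Okafor 95,734.21 → $95,725; Petrov 232,497.37 → $232,500; Bergstrom 109,410.53 → $109,400; Orozco 82,057.89 → $82,050.
Rounding difference +$25 applied to Petrov → $232,525.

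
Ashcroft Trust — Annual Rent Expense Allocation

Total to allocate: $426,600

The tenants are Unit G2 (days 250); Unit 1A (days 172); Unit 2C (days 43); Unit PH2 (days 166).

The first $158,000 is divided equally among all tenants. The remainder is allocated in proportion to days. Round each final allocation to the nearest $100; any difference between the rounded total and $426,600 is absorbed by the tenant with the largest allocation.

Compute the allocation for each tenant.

First tranche $158,000 split equally: $39,500 each.
Remainder $268,600 by days (total 631): Unit G2 106,418.38 → $106,400; Unit 1A 73,215.85 → $73,200; Unit 2C 18,303.96 → $18,300; Unit PH2 70,661.81 → $70,700.
Totals: Unit G2 $39,500 + $106,400 = $145,900; Unit 1A $39,500 + $73,200 = $112,700; Unit 2C $39,500 + $18,300 = $57,800; Unit PH2 $39,500 + $70,700 = $110,200.

Unit G2: $145,900 · Unit 1A: $112,700 · Unit 2C: $57,800 · Unit PH2: $110,200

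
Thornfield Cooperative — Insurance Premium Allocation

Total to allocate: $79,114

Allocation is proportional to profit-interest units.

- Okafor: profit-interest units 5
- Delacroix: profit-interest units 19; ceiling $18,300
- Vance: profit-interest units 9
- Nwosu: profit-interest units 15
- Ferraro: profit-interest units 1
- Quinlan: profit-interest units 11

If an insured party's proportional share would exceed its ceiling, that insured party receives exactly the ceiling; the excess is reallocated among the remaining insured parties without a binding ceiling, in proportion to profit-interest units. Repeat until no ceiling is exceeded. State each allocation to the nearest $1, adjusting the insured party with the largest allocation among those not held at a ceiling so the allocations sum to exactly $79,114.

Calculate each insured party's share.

Okafor: $7,416 · Delacroix: $18,300 · Vance: $13,349 · Nwosu: $22,250 · Ferraro: $1,483 · Quinlan: $16,316

Total profit-interest units = 60.
Unconstrained shares: Okafor 6,592.83; Delacroix 25,052.77; Vance 11,867.10; Nwosu 19,778.50; Ferraro 1,318.57; Quinlan 14,504.23.
Held at cap: Delacroix ($18,300); residual $60,814 reallocated over remaining profit-interest units 41.
Remaining shares: Okafor 7,416.34 → $7,416; Vance 13,349.41 → $13,349; Nwosu 22,249.02 → $22,249; Ferraro 1,483.27 → $1,483; Quinlan 16,315.95 → $16,316.
Rounding difference +$1 applied to Nwosu → $22,250.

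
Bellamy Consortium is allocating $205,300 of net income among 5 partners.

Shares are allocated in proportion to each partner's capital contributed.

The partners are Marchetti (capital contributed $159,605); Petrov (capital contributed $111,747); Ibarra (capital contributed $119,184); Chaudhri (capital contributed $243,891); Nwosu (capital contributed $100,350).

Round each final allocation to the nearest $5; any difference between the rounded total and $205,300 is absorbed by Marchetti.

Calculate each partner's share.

Capital contributed total: 734,777.
Proportional shares: Marchetti 159,605/734,777 × $205,300 = 44,594.36; Petrov 111,747/734,777 × $205,300 = 31,222.61; Ibarra 119,184/734,777 × $205,300 = 33,300.55; Chaudhri 243,891/734,777 × $205,300 = 68,144.24; Nwosu 100,350/734,777 × $205,300 = 28,038.24.
After rounding ($5): Marchetti $44,595; Petrov $31,225; Ibarra $33,300; Chaudhri $68,145; Nwosu $28,040. Sum = $205,305.
Difference $205,300 − $205,305 = −$5 applied to Marchetti: Marchetti becomes $44,590.

Marchetti: $44,590 | Petrov: $31,225 | Ibarra: $33,300 | Chaudhri: $68,145 | Nwosu: $28,040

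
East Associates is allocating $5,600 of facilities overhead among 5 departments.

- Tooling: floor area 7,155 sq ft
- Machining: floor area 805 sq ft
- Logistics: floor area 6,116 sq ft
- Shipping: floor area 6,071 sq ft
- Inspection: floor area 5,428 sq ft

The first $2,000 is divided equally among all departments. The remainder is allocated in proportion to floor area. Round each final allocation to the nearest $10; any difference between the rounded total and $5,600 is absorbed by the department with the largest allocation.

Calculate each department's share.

$2,000 shared equally gives $400 per department.
Remainder $3,600 by floor area (total 25,575): Tooling 1,007.16 → $1,010; Machining 113.31 → $110; Logistics 860.90 → $860; Shipping 854.57 → $850; Inspection 764.06 → $760.
Rounding difference +$10 on remainder applied to Tooling.
Totals: Tooling $400 + $1,020 = $1,420; Machining $400 + $110 = $510; Logistics $400 + $860 = $1,260; Shipping $400 + $850 = $1,250; Inspection $400 + $760 = $1,160.

Tooling: $1,420; Machining: $510; Logistics: $1,260; Shipping: $1,250; Inspection: $1,160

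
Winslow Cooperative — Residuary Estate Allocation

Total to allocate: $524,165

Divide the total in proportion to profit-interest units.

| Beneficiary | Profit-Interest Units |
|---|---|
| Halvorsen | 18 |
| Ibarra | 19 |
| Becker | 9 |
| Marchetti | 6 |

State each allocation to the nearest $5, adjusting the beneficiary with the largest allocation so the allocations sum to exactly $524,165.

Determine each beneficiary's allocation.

Profit-interest units total: 52.
Proportional shares: Halvorsen 18/52 × $524,165 = 181,441.73; Ibarra 19/52 × $524,165 = 191,521.83; Becker 9/52 × $524,165 = 90,720.87; Marchetti 6/52 × $524,165 = 60,480.58.
Rounded to nearest $5: Halvorsen $181,440; Ibarra $191,520; Becker $90,720; Marchetti $60,480. Sum = $524,160.
Difference $524,165 − $524,160 = +$5 applied to largest allocation (Ibarra): Ibarra becomes $191,525.

Halvorsen: $181,440 | Ibarra: $191,525 | Becker: $90,720 | Marchetti: $60,480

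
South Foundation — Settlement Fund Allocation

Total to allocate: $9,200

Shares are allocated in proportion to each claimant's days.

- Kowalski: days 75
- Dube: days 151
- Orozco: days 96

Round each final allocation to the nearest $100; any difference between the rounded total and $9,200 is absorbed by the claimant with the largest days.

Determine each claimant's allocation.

Kowalski: $2,100 | Dube: $4,400 | Orozco: $2,700

Sum of days: 322.
Raw shares: Kowalski 75/322 × $9,200 = 2,142.86; Dube 151/322 × $9,200 = 4,314.29; Orozco 96/322 × $9,200 = 2,742.86.
After rounding ($100): Kowalski $2,100; Dube $4,300; Orozco $2,700. Sum = $9,100.
Difference $9,200 − $9,100 = +$100 applied to largest days (Dube): Dube becomes $4,400.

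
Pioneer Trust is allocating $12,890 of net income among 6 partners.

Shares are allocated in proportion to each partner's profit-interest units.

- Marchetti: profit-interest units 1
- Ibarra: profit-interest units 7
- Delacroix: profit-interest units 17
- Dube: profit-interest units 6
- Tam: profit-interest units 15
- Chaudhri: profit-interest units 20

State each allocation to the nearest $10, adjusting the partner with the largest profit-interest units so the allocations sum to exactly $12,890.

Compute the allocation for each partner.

Marchetti: $200 | Ibarra: $1,370 | Delacroix: $3,320 | Dube: $1,170 | Tam: $2,930 | Chaudhri: $3,900

Combined profit-interest units = 66.
Raw shares: Marchetti 1/66 × $12,890 = 195.30; Ibarra 7/66 × $12,890 = 1,367.12; Delacroix 17/66 × $12,890 = 3,320.15; Dube 6/66 × $12,890 = 1,171.82; Tam 15/66 × $12,890 = 2,929.55; Chaudhri 20/66 × $12,890 = 3,906.06.
At nearest $10: Marchetti $200; Ibarra $1,370; Delacroix $3,320; Dube $1,170; Tam $2,930; Chaudhri $3,910. Sum = $12,900.
Difference $12,890 − $12,900 = −$10 applied to largest profit-interest units (Chaudhri): Chaudhri becomes $3,900.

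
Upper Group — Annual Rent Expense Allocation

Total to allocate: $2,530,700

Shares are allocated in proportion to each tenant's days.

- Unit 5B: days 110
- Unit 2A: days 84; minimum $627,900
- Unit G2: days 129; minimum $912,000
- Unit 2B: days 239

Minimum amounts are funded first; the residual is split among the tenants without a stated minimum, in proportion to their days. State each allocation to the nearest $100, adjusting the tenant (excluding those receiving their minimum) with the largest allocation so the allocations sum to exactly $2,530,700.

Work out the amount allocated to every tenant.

Unit 5B: $312,300 · Unit 2A: $627,900 · Unit G2: $912,000 · Unit 2B: $678,500

Minimums first: Unit 2A $627,900; Unit G2 $912,000. Remaining pool $990,800.
Remaining pool split over remaining days 349: Unit 5B 312,286.53 → $312,300; Unit 2B 678,513.47 → $678,500.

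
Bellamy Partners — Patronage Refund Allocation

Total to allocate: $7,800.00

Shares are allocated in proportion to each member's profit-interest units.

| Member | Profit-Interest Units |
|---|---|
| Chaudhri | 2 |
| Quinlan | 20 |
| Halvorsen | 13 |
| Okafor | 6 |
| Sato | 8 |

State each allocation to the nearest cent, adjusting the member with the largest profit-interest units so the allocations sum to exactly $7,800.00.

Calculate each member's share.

Chaudhri: $318.37 | Quinlan: $3,183.67 | Halvorsen: $2,069.39 | Okafor: $955.10 | Sato: $1,273.47

Sum of profit-interest units: 2 + 20 + 13 + 6 + 8 = 49.
Unrounded shares: Chaudhri 318.3673; Quinlan 3,183.6735; Halvorsen 2,069.3878; Okafor 955.1020; Sato 1,273.4694.
Rounded to nearest cent: Chaudhri $318.37; Quinlan $3,183.67; Halvorsen $2,069.39; Okafor $955.10; Sato $1,273.47. Sum = $7,800.00.
Sum already equals the total — no adjustment.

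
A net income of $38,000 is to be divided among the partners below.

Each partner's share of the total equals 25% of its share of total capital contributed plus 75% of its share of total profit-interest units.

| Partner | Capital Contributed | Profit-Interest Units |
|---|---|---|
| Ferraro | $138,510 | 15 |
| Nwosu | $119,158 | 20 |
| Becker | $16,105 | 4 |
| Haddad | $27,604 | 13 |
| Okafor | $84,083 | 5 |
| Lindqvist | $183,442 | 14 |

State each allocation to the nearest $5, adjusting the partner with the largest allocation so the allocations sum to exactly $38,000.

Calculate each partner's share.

Ferraro: $8,335 | Nwosu: $10,015 | Becker: $1,875 | Haddad: $5,680 | Okafor: $3,410 | Lindqvist: $8,685

Capital contributed total 568,902; profit-interest units total 71.
Combined weights (25% capital contributed + 75% profit-interest units): Ferraro 0.2193; Nwosu 0.2636; Becker 0.0493; Haddad 0.1495; Okafor 0.0898; Lindqvist 0.2285.
Unrounded shares: Ferraro 8,334.08; Nwosu 10,017.97; Becker 1,874.57; Haddad 5,679.26; Okafor 3,411.13; Lindqvist 8,682.99.
Rounded to nearest $5: Ferraro $8,335; Nwosu $10,020; Becker $1,875; Haddad $5,680; Okafor $3,410; Lindqvist $8,685. Sum = $38,005.
Difference $38,000 − $38,005 = −$5 applied to largest allocation (Nwosu): Nwosu becomes $10,015.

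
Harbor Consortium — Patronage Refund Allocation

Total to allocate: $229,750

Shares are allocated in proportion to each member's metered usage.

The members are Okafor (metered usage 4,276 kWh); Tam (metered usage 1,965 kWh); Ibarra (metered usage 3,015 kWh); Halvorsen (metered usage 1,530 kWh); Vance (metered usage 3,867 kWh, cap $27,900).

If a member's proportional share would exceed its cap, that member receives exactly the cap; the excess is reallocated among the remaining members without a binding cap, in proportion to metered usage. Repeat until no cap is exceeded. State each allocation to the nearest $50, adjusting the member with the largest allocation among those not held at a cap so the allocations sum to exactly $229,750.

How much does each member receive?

Combined metered usage = 14,653.
Proportional shares (ignoring caps): Okafor 67,045.04; Tam 30,809.99; Ibarra 47,273.34; Halvorsen 23,989.46; Vance 60,632.17.
Cap binds for Vance ($27,900); remaining pool $201,850 reallocated over remaining metered usage 10,786.
Redistributed shares: Okafor 80,021.38 → $80,000; Tam 36,773.16 → $36,750; Ibarra 56,422.93 → $56,400; Halvorsen 28,632.53 → $28,650.
Rounding difference +$50 applied to Okafor → $80,050.

Okafor: $80,050 | Tam: $36,750 | Ibarra: $56,400 | Halvorsen: $28,650 | Vance: $27,900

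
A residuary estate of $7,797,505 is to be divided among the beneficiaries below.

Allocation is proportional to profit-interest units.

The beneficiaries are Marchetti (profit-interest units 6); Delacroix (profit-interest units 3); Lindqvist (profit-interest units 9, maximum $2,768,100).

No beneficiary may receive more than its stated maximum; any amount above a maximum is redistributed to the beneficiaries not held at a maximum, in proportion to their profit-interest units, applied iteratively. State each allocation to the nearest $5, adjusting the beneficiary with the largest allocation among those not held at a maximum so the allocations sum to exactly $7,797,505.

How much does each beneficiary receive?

Total profit-interest units = 18.
Unconstrained shares: Marchetti 2,599,168.33; Delacroix 1,299,584.17; Lindqvist 3,898,752.50.
Held at cap: Lindqvist ($2,768,100); balance $5,029,405 reallocated over remaining profit-interest units 9.
Remaining shares: Marchetti 3,352,936.67 → $3,352,935; Delacroix 1,676,468.33 → $1,676,470.

Marchetti: $3,352,935 · Delacroix: $1,676,470 · Lindqvist: $2,768,100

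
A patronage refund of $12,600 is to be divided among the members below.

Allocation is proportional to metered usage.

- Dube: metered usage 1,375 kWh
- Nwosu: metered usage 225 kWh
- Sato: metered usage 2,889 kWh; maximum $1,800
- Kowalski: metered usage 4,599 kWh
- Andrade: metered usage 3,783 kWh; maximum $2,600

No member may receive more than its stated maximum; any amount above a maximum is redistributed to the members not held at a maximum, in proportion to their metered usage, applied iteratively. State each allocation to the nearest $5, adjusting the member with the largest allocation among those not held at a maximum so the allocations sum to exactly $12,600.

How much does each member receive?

Dube: $1,820; Nwosu: $300; Sato: $1,800; Kowalski: $6,080; Andrade: $2,600

Total metered usage = 12,871.
Unconstrained shares: Dube 1,346.05; Nwosu 220.26; Sato 2,828.17; Kowalski 4,502.17; Andrade 3,703.35.
Capped: Sato ($1,800), Andrade ($2,600); remaining pool $8,200 reallocated over remaining metered usage 6,199.
Shares after redistribution: Dube 1,818.84 → $1,820; Nwosu 297.63 → $300; Kowalski 6,083.53 → $6,085.
Rounding difference −$5 applied to Kowalski → $6,080.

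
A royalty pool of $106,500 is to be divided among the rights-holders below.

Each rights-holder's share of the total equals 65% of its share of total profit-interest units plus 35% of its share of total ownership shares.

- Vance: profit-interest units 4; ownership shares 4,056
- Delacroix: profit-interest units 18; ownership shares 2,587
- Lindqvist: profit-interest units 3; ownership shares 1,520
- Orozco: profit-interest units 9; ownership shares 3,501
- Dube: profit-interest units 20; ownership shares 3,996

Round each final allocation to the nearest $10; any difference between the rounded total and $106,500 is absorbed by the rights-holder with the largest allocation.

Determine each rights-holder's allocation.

Totals — profit-interest units 54, ownership shares 15,660.
Composite weights (65% profit-interest units + 35% ownership shares): Vance 0.1388; Delacroix 0.2745; Lindqvist 0.0701; Orozco 0.1866; Dube 0.3301.
Unrounded shares: Vance 14,782.15; Delacroix 29,232.75; Lindqvist 7,463.84; Orozco 19,870.82; Dube 35,150.44.
Rounded to nearest $10: Vance $14,780; Delacroix $29,230; Lindqvist $7,460; Orozco $19,870; Dube $35,150. Sum = $106,490.
Difference $106,500 − $106,490 = +$10 applied to largest allocation (Dube): Dube becomes $35,160.

Vance: $14,780 | Delacroix: $29,230 | Lindqvist: $7,460 | Orozco: $19,870 | Dube: $35,160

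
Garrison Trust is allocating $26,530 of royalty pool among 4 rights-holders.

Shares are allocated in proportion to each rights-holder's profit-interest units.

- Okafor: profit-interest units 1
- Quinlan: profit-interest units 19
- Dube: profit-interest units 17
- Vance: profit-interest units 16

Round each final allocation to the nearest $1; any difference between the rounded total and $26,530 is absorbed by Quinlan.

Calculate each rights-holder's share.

Okafor: $501 | Quinlan: $9,510 | Dube: $8,510 | Vance: $8,009

Combined profit-interest units = 53.
Pro-rata amounts: Okafor 1/53 × $26,530 = 500.57; Quinlan 19/53 × $26,530 = 9,510.75; Dube 17/53 × $26,530 = 8,509.62; Vance 16/53 × $26,530 = 8,009.06.
At nearest $1: Okafor $501; Quinlan $9,511; Dube $8,510; Vance $8,009. Sum = $26,531.
Difference $26,530 − $26,531 = −$1 applied to Quinlan: Quinlan becomes $9,510.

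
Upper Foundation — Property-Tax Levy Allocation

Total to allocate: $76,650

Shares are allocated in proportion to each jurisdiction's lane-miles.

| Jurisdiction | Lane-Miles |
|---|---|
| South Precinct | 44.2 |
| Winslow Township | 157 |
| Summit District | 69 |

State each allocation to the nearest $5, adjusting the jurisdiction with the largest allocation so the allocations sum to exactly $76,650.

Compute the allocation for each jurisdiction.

Total lane-miles = 270.2.
Proportional shares: South Precinct 44.2/270.2 × $76,650 = 12,538.60; Winslow Township 157/270.2 × $76,650 = 44,537.56; Summit District 69/270.2 × $76,650 = 19,573.83.
At nearest $5: South Precinct $12,540; Winslow Township $44,540; Summit District $19,575. Sum = $76,655.
Difference $76,650 − $76,655 = −$5 applied to largest allocation (Winslow Township): Winslow Township becomes $44,535.

South Precinct: $12,540 · Winslow Township: $44,535 · Summit District: $19,575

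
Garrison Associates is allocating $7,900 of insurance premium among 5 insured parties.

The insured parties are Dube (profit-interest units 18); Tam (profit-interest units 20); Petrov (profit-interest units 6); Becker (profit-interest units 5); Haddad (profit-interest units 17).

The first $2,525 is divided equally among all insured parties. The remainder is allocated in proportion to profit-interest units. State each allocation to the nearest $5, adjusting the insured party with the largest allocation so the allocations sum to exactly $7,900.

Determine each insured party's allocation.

Equal tier: $2,525 ÷ 5 = $505 apiece.
Remainder $5,375 by profit-interest units (total 66): Dube 1,465.91 → $1,465; Tam 1,628.79 → $1,630; Petrov 488.64 → $490; Becker 407.20 → $405; Haddad 1,384.47 → $1,385.
Totals: Dube $505 + $1,465 = $1,970; Tam $505 + $1,630 = $2,135; Petrov $505 + $490 = $995; Becker $505 + $405 = $910; Haddad $505 + $1,385 = $1,890.

Dube: $1,970 | Tam: $2,135 | Petrov: $995 | Becker: $910 | Haddad: $1,890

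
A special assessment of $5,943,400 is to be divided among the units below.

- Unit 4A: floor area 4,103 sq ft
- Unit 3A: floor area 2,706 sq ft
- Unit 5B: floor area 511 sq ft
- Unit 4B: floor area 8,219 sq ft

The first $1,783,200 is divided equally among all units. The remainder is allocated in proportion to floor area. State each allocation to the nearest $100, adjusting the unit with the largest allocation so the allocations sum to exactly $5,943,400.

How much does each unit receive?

Unit 4A: $1,544,300 | Unit 3A: $1,170,300 | Unit 5B: $582,600 | Unit 4B: $2,646,200

$1,783,200 shared equally gives $445,800 per unit.
Remainder $4,160,200 by floor area (total 15,539): Unit 4A 1,098,481.28 → $1,098,500; Unit 3A 724,467.55 → $724,500; Unit 5B 136,808.17 → $136,800; Unit 4B 2,200,443.00 → $2,200,400.
Totals: Unit 4A $445,800 + $1,098,500 = $1,544,300; Unit 3A $445,800 + $724,500 = $1,170,300; Unit 5B $445,800 + $136,800 = $582,600; Unit 4B $445,800 + $2,200,400 = $2,646,200.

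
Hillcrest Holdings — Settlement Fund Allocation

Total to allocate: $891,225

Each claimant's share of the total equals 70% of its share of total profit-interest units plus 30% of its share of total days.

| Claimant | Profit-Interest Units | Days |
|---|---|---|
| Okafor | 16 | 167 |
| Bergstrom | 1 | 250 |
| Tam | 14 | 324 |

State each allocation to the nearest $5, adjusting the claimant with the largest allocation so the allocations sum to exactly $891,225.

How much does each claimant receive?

Okafor: $382,250; Bergstrom: $110,330; Tam: $398,645

Profit-interest units total 31; days total 741.
Composite weights (70% profit-interest units + 30% days): Okafor 0.4289; Bergstrom 0.1238; Tam 0.4473.
Proportional shares: Okafor 382,247.88; Bergstrom 110,329.39; Tam 398,647.72.
After rounding ($5): Okafor $382,250; Bergstrom $110,330; Tam $398,650. Sum = $891,230.
Difference $891,225 − $891,230 = −$5 applied to largest allocation (Tam): Tam becomes $398,645.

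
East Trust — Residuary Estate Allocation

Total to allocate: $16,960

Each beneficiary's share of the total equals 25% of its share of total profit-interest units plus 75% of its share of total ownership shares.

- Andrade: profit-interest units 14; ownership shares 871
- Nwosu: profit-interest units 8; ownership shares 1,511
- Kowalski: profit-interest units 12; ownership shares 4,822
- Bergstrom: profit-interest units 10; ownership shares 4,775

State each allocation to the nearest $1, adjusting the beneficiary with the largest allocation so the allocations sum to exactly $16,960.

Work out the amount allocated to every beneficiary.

Profit-interest units total 44; ownership shares total 11,979.
Composite weights (25% profit-interest units + 75% ownership shares): Andrade 0.1341; Nwosu 0.1401; Kowalski 0.3701; Bergstrom 0.3558.
Unrounded shares: Andrade 2,273.97; Nwosu 2,375.38; Kowalski 6,276.64; Bergstrom 6,034.01.
After rounding ($1): Andrade $2,274; Nwosu $2,375; Kowalski $6,277; Bergstrom $6,034. Sum = $16,960.
Sum already equals the total — no adjustment.

Andrade: $2,274 · Nwosu: $2,375 · Kowalski: $6,277 · Bergstrom: $6,034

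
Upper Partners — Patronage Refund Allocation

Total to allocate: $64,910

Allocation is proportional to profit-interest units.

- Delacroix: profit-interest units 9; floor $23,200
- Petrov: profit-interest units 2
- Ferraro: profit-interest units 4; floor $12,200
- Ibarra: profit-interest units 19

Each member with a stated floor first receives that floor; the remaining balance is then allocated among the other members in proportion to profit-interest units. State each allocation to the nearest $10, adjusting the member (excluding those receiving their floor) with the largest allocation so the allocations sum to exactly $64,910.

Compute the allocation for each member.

Minimums first: Delacroix $23,200; Ferraro $12,200. Remaining pool $29,510.
Remaining pool split over remaining profit-interest units 21: Petrov 2,810.48 → $2,810; Ibarra 26,699.52 → $26,700.

Delacroix: $23,200 · Petrov: $2,810 · Ferraro: $12,200 · Ibarra: $26,700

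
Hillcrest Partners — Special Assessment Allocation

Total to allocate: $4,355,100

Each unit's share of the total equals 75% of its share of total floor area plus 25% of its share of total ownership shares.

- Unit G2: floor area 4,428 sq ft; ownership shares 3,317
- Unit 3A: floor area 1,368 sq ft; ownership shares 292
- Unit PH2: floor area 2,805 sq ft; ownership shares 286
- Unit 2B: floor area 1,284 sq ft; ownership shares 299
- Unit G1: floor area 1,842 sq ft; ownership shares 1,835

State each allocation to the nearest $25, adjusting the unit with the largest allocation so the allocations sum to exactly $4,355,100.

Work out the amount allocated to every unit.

Floor area total 11,727; ownership shares total 6,029.
Composite weights (75% floor area + 25% ownership shares): Unit G2 0.4207; Unit 3A 0.0996; Unit PH2 0.1913; Unit 2B 0.0945; Unit G1 0.1939.
Proportional shares: Unit G2 1,832,348.10; Unit 3A 433,761.65; Unit PH2 832,926.17; Unit 2B 411,629.23; Unit G1 844,434.85.
Rounded to nearest $25: Unit G2 $1,832,350; Unit 3A $433,750; Unit PH2 $832,925; Unit 2B $411,625; Unit G1 $844,425. Sum = $4,355,075.
Difference $4,355,100 − $4,355,075 = +$25 applied to largest allocation (Unit G2): Unit G2 becomes $1,832,375.

Unit G2: $1,832,375 · Unit 3A: $433,750 · Unit PH2: $832,925 · Unit 2B: $411,625 · Unit G1: $844,425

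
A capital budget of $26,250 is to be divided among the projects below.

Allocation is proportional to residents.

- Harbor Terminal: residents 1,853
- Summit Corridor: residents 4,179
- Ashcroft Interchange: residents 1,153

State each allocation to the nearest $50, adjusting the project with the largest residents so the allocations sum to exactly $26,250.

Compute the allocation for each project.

Harbor Terminal: $6,750 | Summit Corridor: $15,300 | Ashcroft Interchange: $4,200

Residents total: 7,185.
Unrounded shares: Harbor Terminal 1,853/7,185 × $26,250 = 6,769.83; Summit Corridor 4,179/7,185 × $26,250 = 15,267.75; Ashcroft Interchange 1,153/7,185 × $26,250 = 4,212.42.
After rounding ($50): Harbor Terminal $6,750; Summit Corridor $15,250; Ashcroft Interchange $4,200. Sum = $26,200.
Difference $26,250 − $26,200 = +$50 applied to largest residents (Summit Corridor): Summit Corridor becomes $15,300.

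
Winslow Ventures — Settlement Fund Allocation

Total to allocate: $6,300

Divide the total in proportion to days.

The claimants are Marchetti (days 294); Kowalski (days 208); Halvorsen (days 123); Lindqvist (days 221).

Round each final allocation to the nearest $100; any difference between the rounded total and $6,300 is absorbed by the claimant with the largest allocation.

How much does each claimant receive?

Marchetti: $2,300 | Kowalski: $1,500 | Halvorsen: $900 | Lindqvist: $1,600

Days total: 846.
Proportional shares: Marchetti 294/846 × $6,300 = 2,189.36; Kowalski 208/846 × $6,300 = 1,548.94; Halvorsen 123/846 × $6,300 = 915.96; Lindqvist 221/846 × $6,300 = 1,645.74.
Rounded to nearest $100: Marchetti $2,200; Kowalski $1,500; Halvorsen $900; Lindqvist $1,600. Sum = $6,200.
Difference $6,300 − $6,200 = +$100 applied to largest allocation (Marchetti): Marchetti becomes $2,300.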